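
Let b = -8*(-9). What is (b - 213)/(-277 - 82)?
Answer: 141/359 ≈ 0.39276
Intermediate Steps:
b = 72
(b - 213)/(-277 - 82) = (72 - 213)/(-277 - 82) = -141/(-359) = -141*(-1/359) = 141/359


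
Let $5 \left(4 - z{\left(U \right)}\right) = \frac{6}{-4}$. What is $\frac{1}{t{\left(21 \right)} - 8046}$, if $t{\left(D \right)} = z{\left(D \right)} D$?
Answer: $- \frac{10}{79557} \approx -0.0001257$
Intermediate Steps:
$z{\left(U \right)} = \frac{43}{10}$ ($z{\left(U \right)} = 4 - \frac{6 \frac{1}{-4}}{5} = 4 - \frac{6 \left(- \frac{1}{4}\right)}{5} = 4 - - \frac{3}{10} = 4 + \frac{3}{10} = \frac{43}{10}$)
$t{\left(D \right)} = \frac{43 D}{10}$
$\frac{1}{t{\left(21 \right)} - 8046} = \frac{1}{\frac{43}{10} \cdot 21 - 8046} = \frac{1}{\frac{903}{10} - 8046} = \frac{1}{- \frac{79557}{10}} = - \frac{10}{79557}$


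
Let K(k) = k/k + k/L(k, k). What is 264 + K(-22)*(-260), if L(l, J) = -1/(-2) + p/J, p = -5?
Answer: 7869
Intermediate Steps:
L(l, J) = 1/2 - 5/J (L(l, J) = -1/(-2) - 5/J = -1*(-1/2) - 5/J = 1/2 - 5/J)
K(k) = 1 + 2*k**2/(-10 + k) (K(k) = k/k + k/(((-10 + k)/(2*k))) = 1 + k*(2*k/(-10 + k)) = 1 + 2*k**2/(-10 + k))
264 + K(-22)*(-260) = 264 + ((-10 - 22 + 2*(-22)**2)/(-10 - 22))*(-260) = 264 + ((-10 - 22 + 2*484)/(-32))*(-260) = 264 - (-10 - 22 + 968)/32*(-260) = 264 - 1/32*936*(-260) = 264 - 117/4*(-260) = 264 + 7605 = 7869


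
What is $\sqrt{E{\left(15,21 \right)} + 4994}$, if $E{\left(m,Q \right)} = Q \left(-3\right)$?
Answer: $\sqrt{4931} \approx 70.221$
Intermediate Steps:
$E{\left(m,Q \right)} = - 3 Q$
$\sqrt{E{\left(15,21 \right)} + 4994} = \sqrt{\left(-3\right) 21 + 4994} = \sqrt{-63 + 4994} = \sqrt{4931}$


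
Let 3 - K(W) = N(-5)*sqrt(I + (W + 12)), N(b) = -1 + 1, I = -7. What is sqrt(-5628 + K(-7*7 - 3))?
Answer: 75*I ≈ 75.0*I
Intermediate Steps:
N(b) = 0
K(W) = 3 (K(W) = 3 - 0*sqrt(-7 + (W + 12)) = 3 - 0*sqrt(-7 + (12 + W)) = 3 - 0*sqrt(5 + W) = 3 - 1*0 = 3 + 0 = 3)
sqrt(-5628 + K(-7*7 - 3)) = sqrt(-5628 + 3) = sqrt(-5625) = 75*I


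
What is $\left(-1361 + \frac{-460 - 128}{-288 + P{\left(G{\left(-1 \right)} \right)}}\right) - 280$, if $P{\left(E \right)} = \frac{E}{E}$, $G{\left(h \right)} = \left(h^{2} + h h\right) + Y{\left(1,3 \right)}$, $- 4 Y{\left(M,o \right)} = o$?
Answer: $- \frac{67197}{41} \approx -1639.0$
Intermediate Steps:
$Y{\left(M,o \right)} = - \frac{o}{4}$
$G{\left(h \right)} = - \frac{3}{4} + 2 h^{2}$ ($G{\left(h \right)} = \left(h^{2} + h h\right) - \frac{3}{4} = \left(h^{2} + h^{2}\right) - \frac{3}{4} = 2 h^{2} - \frac{3}{4} = - \frac{3}{4} + 2 h^{2}$)
$P{\left(E \right)} = 1$
$\left(-1361 + \frac{-460 - 128}{-288 + P{\left(G{\left(-1 \right)} \right)}}\right) - 280 = \left(-1361 + \frac{-460 - 128}{-288 + 1}\right) - 280 = \left(-1361 - \frac{588}{-287}\right) - 280 = \left(-1361 - - \frac{84}{41}\right) - 280 = \left(-1361 + \frac{84}{41}\right) - 280 = - \frac{55717}{41} - 280 = - \frac{67197}{41}$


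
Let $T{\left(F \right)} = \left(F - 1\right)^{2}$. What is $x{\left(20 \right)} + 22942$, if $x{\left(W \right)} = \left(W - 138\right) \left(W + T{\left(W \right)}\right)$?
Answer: $-22016$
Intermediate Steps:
$T{\left(F \right)} = \left(-1 + F\right)^{2}$
$x{\left(W \right)} = \left(-138 + W\right) \left(W + \left(-1 + W\right)^{2}\right)$ ($x{\left(W \right)} = \left(W - 138\right) \left(W + \left(-1 + W\right)^{2}\right) = \left(-138 + W\right) \left(W + \left(-1 + W\right)^{2}\right)$)
$x{\left(20 \right)} + 22942 = \left(-138 + 20^{3} - 139 \cdot 20^{2} + 139 \cdot 20\right) + 22942 = \left(-138 + 8000 - 55600 + 2780\right) + 22942 = -44958 + 22942 = -22016$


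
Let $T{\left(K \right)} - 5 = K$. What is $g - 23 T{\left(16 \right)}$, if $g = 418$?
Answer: $-65$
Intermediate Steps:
$T{\left(K \right)} = 5 + K$
$g - 23 T{\left(16 \right)} = 418 - 23 \left(5 + 16\right) = 418 - 483 = -65$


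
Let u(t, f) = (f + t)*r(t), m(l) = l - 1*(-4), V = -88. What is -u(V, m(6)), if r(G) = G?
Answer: -6864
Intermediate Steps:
m(l) = 4 + l (m(l) = l + 4 = 4 + l)
u(t, f) = t*(f + t) (u(t, f) = (f + t)*t = t*(f + t))
-u(V, m(6)) = -(-88)*((4 + 6) - 88) = -(-88)*(10 - 88) = -(-88)*(-78) = -1*6864 = -6864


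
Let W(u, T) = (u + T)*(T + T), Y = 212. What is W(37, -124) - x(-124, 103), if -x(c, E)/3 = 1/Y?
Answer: 4574115/212 ≈ 21576.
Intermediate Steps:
W(u, T) = 2*T*(T + u) (W(u, T) = (T + u)*(2*T) = 2*T*(T + u))
x(c, E) = -3/212
W(37, -124) - x(-124, 103) = 2*(-124)*(-124 + 37) - 1*(-3/212) = 2*(-124)*(-87) + 3/212 = 21576 + 3/212 = 4574115/212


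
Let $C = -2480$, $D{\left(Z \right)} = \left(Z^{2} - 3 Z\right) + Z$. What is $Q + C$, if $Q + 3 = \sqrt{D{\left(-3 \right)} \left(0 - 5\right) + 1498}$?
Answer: $-2483 + \sqrt{1423} \approx -2445.3$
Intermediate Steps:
$D{\left(Z \right)} = Z^{2} - 2 Z$
$Q = -3 + \sqrt{1423}$ ($Q = -3 + \sqrt{- 3 \left(-2 - 3\right) \left(0 - 5\right) + 1498} = -3 + \sqrt{\left(-3\right) \left(-5\right) \left(-5\right) + 1498} = -3 + \sqrt{15 \left(-5\right) + 1498} = -3 + \sqrt{-75 + 1498} = -3 + \sqrt{1423} \approx 34.723$)
$Q + C = \left(-3 + \sqrt{1423}\right) - 2480 = -2483 + \sqrt{1423}$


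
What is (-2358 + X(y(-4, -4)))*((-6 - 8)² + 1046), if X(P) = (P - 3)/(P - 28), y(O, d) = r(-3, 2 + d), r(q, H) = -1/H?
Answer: -32213754/11 ≈ -2.9285e+6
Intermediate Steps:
y(O, d) = -1/(2 + d)
X(P) = (-3 + P)/(-28 + P)
(-2358 + X(y(-4, -4)))*((-6 - 8)² + 1046) = (-2358 + (-3 - 1/(2 - 4))/(-28 - 1/(2 - 4)))*((-6 - 8)² + 1046) = (-2358 + (-3 - 1/(-2))/(-28 - 1/(-2)))*((-14)² + 1046) = (-2358 + (-3 - 1*(-½))/(-28 - 1*(-½)))*(196 + 1046) = (-2358 + (-3 + ½)/(-28 + ½))*1242 = (-2358 - 5/2/(-55/2))*1242 = (-2358 - 2/55*(-5/2))*1242 = (-2358 + 1/11)*1242 = -25937/11*1242 = -32213754/11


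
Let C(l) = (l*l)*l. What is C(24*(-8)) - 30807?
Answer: -7108695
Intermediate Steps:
C(l) = l³ (C(l) = l²*l = l³)
C(24*(-8)) - 30807 = (24*(-8))³ - 30807 = (-192)³ - 30807 = -7077888 - 30807 = -7108695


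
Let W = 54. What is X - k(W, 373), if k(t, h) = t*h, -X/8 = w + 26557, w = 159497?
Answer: -1508574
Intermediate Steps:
X = -1488432 (X = -8*(159497 + 26557) = -8*186054 = -1488432)
k(t, h) = h*t
X - k(W, 373) = -1488432 - 373*54 = -1488432 - 1*20142 = -1488432 - 20142 = -1508574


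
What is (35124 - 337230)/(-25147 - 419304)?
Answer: 43158/63493 ≈ 0.67973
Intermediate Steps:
(35124 - 337230)/(-25147 - 419304) = -302106/(-444451) = -302106*(-1/444451) = 43158/63493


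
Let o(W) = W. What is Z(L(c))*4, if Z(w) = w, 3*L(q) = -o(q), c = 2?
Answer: -8/3 ≈ -2.6667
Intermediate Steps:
L(q) = -q/3 (L(q) = (-q)/3 = -q/3)
Z(L(c))*4 = -1/3*2*4 = -2/3*4 = -8/3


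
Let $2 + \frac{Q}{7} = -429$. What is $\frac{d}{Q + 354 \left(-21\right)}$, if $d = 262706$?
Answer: $- \frac{262706}{10451} \approx -25.137$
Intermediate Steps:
$Q = -3017$ ($Q = -14 + 7 \left(-429\right) = -14 - 3003 = -3017$)
$\frac{d}{Q + 354 \left(-21\right)} = \frac{262706}{-3017 + 354 \left(-21\right)} = \frac{262706}{-3017 - 7434} = \frac{262706}{-10451} = 262706 \left(- \frac{1}{10451}\right) = - \frac{262706}{10451}$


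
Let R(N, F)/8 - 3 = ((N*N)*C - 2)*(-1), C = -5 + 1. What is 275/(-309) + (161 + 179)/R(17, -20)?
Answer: -204095/239166 ≈ -0.85336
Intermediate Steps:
C = -4
R(N, F) = 40 + 32*N**2 (R(N, F) = 24 + 8*(((N*N)*(-4) - 2)*(-1)) = 24 + 8*((N**2*(-4) - 2)*(-1)) = 24 + 8*((-4*N**2 - 2)*(-1)) = 24 + 8*((-2 - 4*N**2)*(-1)) = 24 + 8*(2 + 4*N**2) = 24 + (16 + 32*N**2) = 40 + 32*N**2)
275/(-309) + (161 + 179)/R(17, -20) = 275/(-309) + (161 + 179)/(40 + 32*17**2) = 275*(-1/309) + 340/(40 + 32*289) = -275/309 + 340/(40 + 9248) = -275/309 + 340/9288 = -275/309 + 340*(1/9288) = -275/309 + 85/2322 = -204095/239166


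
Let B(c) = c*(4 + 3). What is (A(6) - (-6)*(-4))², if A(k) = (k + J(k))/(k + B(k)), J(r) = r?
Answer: 9025/16 ≈ 564.06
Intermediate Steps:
B(c) = 7*c (B(c) = c*7 = 7*c)
A(k) = ¼ (A(k) = (k + k)/(k + 7*k) = (2*k)/((8*k)) = (2*k)*(1/(8*k)) = ¼)
(A(6) - (-6)*(-4))² = (¼ - (-6)*(-4))² = (¼ - 1*24)² = (¼ - 24)² = (-95/4)² = 9025/16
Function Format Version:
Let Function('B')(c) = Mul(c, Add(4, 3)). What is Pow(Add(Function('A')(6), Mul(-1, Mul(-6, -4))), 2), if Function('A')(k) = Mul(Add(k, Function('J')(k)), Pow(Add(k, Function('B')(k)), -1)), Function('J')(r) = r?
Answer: Rational(9025, 16) ≈ 564.06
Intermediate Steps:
Function('B')(c) = Mul(7, c) (Function('B')(c) = Mul(c, 7) = Mul(7, c))
Function('A')(k) = Rational(1, 4) (Function('A')(k) = Mul(Add(k, k), Pow(Add(k, Mul(7, k)), -1)) = Mul(Mul(2, k), Pow(Mul(8, k), -1)) = Mul(Mul(2, k), Mul(Rational(1, 8), Pow(k, -1))) = Rational(1, 4))
Pow(Add(Function('A')(6), Mul(-1, Mul(-6, -4))), 2) = Pow(Add(Rational(1, 4), Mul(-1, Mul(-6, -4))), 2) = Pow(Add(Rational(1, 4), Mul(-1, 24)), 2) = Pow(Add(Rational(1, 4), -24), 2) = Pow(Rational(-95, 4), 2) = Rational(9025, 16)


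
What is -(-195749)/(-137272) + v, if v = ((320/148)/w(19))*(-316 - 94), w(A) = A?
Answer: -4640133147/96502216 ≈ -48.083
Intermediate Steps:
v = -32800/703 (v = ((320/148)/19)*(-316 - 94) = ((320*(1/148))*(1/19))*(-410) = ((80/37)*(1/19))*(-410) = (80/703)*(-410) = -32800/703 ≈ -46.657)
-(-195749)/(-137272) + v = -(-195749)/(-137272) - 32800/703 = -(-195749)*(-1)/137272 - 32800/703 = -1*195749/137272 - 32800/703 = -195749/137272 - 32800/703 = -4640133147/96502216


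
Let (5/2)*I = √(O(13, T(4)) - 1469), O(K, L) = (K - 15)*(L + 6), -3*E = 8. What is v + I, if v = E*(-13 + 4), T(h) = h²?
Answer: 24 + 2*I*√1513/5 ≈ 24.0 + 15.559*I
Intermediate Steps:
E = -8/3 (E = -⅓*8 = -8/3 ≈ -2.6667)
O(K, L) = (-15 + K)*(6 + L)
I = 2*I*√1513/5 (I = 2*√((-90 - 15*4² + 6*13 + 13*4²) - 1469)/5 = 2*√((-90 - 15*16 + 78 + 13*16) - 1469)/5 = 2*√((-90 - 240 + 78 + 208) - 1469)/5 = 2*√(-44 - 1469)/5 = 2*√(-1513)/5 = 2*(I*√1513)/5 = 2*I*√1513/5 ≈ 15.559*I)
v = 24 (v = -8*(-13 + 4)/3 = -8/3*(-9) = 24)
v + I = 24 + 2*I*√1513/5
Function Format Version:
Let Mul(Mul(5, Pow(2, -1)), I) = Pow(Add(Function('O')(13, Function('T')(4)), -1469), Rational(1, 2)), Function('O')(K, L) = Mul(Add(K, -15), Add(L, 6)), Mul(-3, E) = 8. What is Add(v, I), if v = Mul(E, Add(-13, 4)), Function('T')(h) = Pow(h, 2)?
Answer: Add(24, Mul(Rational(2, 5), I, Pow(1513, Rational(1, 2)))) ≈ Add(24.000, Mul(15.559, I))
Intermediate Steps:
E = Rational(-8, 3) (E = Mul(Rational(-1, 3), 8) = Rational(-8, 3) ≈ -2.6667)
Function('O')(K, L) = Mul(Add(-15, K), Add(6, L))
I = Mul(Rational(2, 5), I, Pow(1513, Rational(1, 2))) (I = Mul(Rational(2, 5), Pow(Add(Add(-90, Mul(-15, Pow(4, 2)), Mul(6, 13), Mul(13, Pow(4, 2))), -1469), Rational(1, 2))) = Mul(Rational(2, 5), Pow(Add(Add(-90, Mul(-15, 16), 78, Mul(13, 16)), -1469), Rational(1, 2))) = Mul(Rational(2, 5), Pow(Add(Add(-90, -240, 78, 208), -1469), Rational(1, 2))) = Mul(Rational(2, 5), Pow(Add(-44, -1469), Rational(1, 2))) = Mul(Rational(2, 5), Pow(-1513, Rational(1, 2))) = Mul(Rational(2, 5), Mul(I, Pow(1513, Rational(1, 2)))) = Mul(Rational(2, 5), I, Pow(1513, Rational(1, 2))) ≈ Mul(15.559, I))
v = 24 (v = Mul(Rational(-8, 3), Add(-13, 4)) = Mul(Rational(-8, 3), -9) = 24)
Add(v, I) = Add(24, Mul(Rational(2, 5), I, Pow(1513, Rational(1, 2))))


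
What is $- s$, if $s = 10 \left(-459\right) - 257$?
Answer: $4847$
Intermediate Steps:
$s = -4847$ ($s = -4590 - 257 = -4847$)
$- s = \left(-1\right) \left(-4847\right) = 4847$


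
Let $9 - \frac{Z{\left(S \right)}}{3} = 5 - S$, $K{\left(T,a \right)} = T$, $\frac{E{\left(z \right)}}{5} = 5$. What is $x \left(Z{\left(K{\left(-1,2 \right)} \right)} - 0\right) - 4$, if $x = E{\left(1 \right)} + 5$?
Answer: $266$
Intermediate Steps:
$E{\left(z \right)} = 25$ ($E{\left(z \right)} = 5 \cdot 5 = 25$)
$Z{\left(S \right)} = 12 + 3 S$ ($Z{\left(S \right)} = 27 - 3 \left(5 - S\right) = 27 + \left(-15 + 3 S\right) = 12 + 3 S$)
$x = 30$ ($x = 25 + 5 = 30$)
$x \left(Z{\left(K{\left(-1,2 \right)} \right)} - 0\right) - 4 = 30 \left(\left(12 + 3 \left(-1\right)\right) - 0\right) - 4 = 30 \left(\left(12 - 3\right) + 0\right) - 4 = 30 \left(9 + 0\right) - 4 = 30 \cdot 9 - 4 = 270 - 4 = 266$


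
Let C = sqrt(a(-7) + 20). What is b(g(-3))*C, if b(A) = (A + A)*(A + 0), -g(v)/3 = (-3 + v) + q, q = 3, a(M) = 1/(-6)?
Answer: 27*sqrt(714) ≈ 721.46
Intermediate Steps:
a(M) = -1/6
g(v) = -3*v (g(v) = -3*((-3 + v) + 3) = -3*v)
b(A) = 2*A**2 (b(A) = (2*A)*A = 2*A**2)
C = sqrt(714)/6 (C = sqrt(-1/6 + 20) = sqrt(119/6) = sqrt(714)/6 ≈ 4.4535)
b(g(-3))*C = (2*(-3*(-3))**2)*(sqrt(714)/6) = (2*9**2)*(sqrt(714)/6) = (2*81)*(sqrt(714)/6) = 162*(sqrt(714)/6) = 27*sqrt(714)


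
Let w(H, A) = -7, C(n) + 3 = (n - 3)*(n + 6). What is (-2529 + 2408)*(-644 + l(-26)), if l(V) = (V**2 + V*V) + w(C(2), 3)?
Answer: -84821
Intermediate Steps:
C(n) = -3 + (-3 + n)*(6 + n) (C(n) = -3 + (n - 3)*(n + 6) = -3 + (-3 + n)*(6 + n))
l(V) = -7 + 2*V**2 (l(V) = (V**2 + V*V) - 7 = (V**2 + V**2) - 7 = 2*V**2 - 7 = -7 + 2*V**2)
(-2529 + 2408)*(-644 + l(-26)) = (-2529 + 2408)*(-644 + (-7 + 2*(-26)**2)) = -121*(-644 + (-7 + 2*676)) = -121*(-644 + (-7 + 1352)) = -121*(-644 + 1345) = -121*701 = -84821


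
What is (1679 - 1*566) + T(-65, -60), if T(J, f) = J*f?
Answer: 5013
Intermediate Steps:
(1679 - 1*566) + T(-65, -60) = (1679 - 1*566) - 65*(-60) = (1679 - 566) + 3900 = 1113 + 3900 = 5013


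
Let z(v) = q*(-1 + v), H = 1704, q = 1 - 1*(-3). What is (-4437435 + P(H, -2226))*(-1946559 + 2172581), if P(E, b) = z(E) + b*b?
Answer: 118537915966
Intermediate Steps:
q = 4 (q = 1 + 3 = 4)
z(v) = -4 + 4*v (z(v) = 4*(-1 + v) = -4 + 4*v)
P(E, b) = -4 + b² + 4*E (P(E, b) = (-4 + 4*E) + b*b = (-4 + 4*E) + b² = -4 + b² + 4*E)
(-4437435 + P(H, -2226))*(-1946559 + 2172581) = (-4437435 + (-4 + (-2226)² + 4*1704))*(-1946559 + 2172581) = (-4437435 + (-4 + 4955076 + 6816))*226022 = (-4437435 + 4961888)*226022 = 524453*226022 = 118537915966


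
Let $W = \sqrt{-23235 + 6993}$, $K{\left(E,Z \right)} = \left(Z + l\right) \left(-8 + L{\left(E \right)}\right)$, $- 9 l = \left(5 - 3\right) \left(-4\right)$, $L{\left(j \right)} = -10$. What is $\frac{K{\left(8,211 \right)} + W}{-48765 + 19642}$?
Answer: $\frac{3814}{29123} - \frac{i \sqrt{16242}}{29123} \approx 0.13096 - 0.0043761 i$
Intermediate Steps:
$l = \frac{8}{9}$ ($l = - \frac{\left(5 - 3\right) \left(-4\right)}{9} = - \frac{2 \left(-4\right)}{9} = \left(- \frac{1}{9}\right) \left(-8\right) = \frac{8}{9} \approx 0.88889$)
$K{\left(E,Z \right)} = -16 - 18 Z$ ($K{\left(E,Z \right)} = \left(Z + \frac{8}{9}\right) \left(-8 - 10\right) = \left(\frac{8}{9} + Z\right) \left(-18\right) = -16 - 18 Z$)
$W = i \sqrt{16242}$ ($W = \sqrt{-16242} = i \sqrt{16242} \approx 127.44 i$)
$\frac{K{\left(8,211 \right)} + W}{-48765 + 19642} = \frac{\left(-16 - 3798\right) + i \sqrt{16242}}{-48765 + 19642} = \frac{\left(-16 - 3798\right) + i \sqrt{16242}}{-29123} = \left(-3814 + i \sqrt{16242}\right) \left(- \frac{1}{29123}\right) = \frac{3814}{29123} - \frac{i \sqrt{16242}}{29123}$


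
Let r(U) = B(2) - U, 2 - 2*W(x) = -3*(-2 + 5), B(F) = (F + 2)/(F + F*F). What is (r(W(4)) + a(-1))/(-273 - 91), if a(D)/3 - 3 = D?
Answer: -1/312 ≈ -0.0032051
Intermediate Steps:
B(F) = (2 + F)/(F + F**2)
W(x) = 11/2 (W(x) = 1 - (-3)*(-2 + 5)/2 = 1 - (-3)*3/2 = 1 - 1/2*(-9) = 1 + 9/2 = 11/2)
r(U) = 2/3 - U (r(U) = (2 + 2)/(2*(1 + 2)) - U = (1/2)*4/3 - U = (1/2)*(1/3)*4 - U = 2/3 - U)
a(D) = 9 + 3*D
(r(W(4)) + a(-1))/(-273 - 91) = ((2/3 - 1*11/2) + (9 + 3*(-1)))/(-273 - 91) = ((2/3 - 11/2) + (9 - 3))/(-364) = (-29/6 + 6)*(-1/364) = (7/6)*(-1/364) = -1/312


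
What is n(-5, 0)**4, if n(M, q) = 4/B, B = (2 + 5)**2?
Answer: 256/5764801 ≈ 4.4407e-5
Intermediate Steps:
B = 49 (B = 7**2 = 49)
n(M, q) = 4/49
n(-5, 0)**4 = (4/49)**4 = 256/5764801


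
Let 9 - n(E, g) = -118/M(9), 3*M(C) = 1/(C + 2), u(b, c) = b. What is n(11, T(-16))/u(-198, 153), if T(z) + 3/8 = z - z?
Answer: -1301/66 ≈ -19.712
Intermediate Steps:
M(C) = 1/(3*(2 + C)) (M(C) = 1/(3*(C + 2)) = 1/(3*(2 + C)))
T(z) = -3/8 (T(z) = -3/8 + (z - z) = -3/8 + 0 = -3/8)
n(E, g) = 3903 (n(E, g) = 9 - (-118)/(1/(3*(2 + 9))) = 9 - (-118)/((1/3)/11) = 9 - (-118)/((1/3)*(1/11)) = 9 - (-118)/1/33 = 9 - (-118)*33 = 9 - 1*(-3894) = 9 + 3894 = 3903)
n(11, T(-16))/u(-198, 153) = 3903/(-198) = 3903*(-1/198) = -1301/66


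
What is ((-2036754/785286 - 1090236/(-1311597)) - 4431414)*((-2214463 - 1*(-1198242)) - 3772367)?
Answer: 176822972935094455340/8332757 ≈ 2.1220e+13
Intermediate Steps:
((-2036754/785286 - 1090236/(-1311597)) - 4431414)*((-2214463 - 1*(-1198242)) - 3772367) = ((-2036754*1/785286 - 1090236*(-1/1311597)) - 4431414)*((-2214463 + 1198242) - 3772367) = ((-113153/43627 + 51916/62457) - 4431414)*(-1016221 - 3772367) = (-4802257589/2724811539 - 4431414)*(-4788588) = -12074772803543735/2724811539*(-4788588) = 176822972935094455340/8332757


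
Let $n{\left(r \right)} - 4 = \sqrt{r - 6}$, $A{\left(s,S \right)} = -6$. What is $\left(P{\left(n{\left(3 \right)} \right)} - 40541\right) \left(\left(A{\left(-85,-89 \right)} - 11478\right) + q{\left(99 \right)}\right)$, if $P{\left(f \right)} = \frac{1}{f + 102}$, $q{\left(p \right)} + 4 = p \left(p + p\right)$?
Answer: $\frac{8114 \left(- 40541 \sqrt{3} + 4297345 i\right)}{\sqrt{3} - 106 i} \approx -3.2895 \cdot 10^{8} - 1.248 i$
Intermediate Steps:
$q{\left(p \right)} = -4 + 2 p^{2}$ ($q{\left(p \right)} = -4 + p \left(p + p\right) = -4 + p 2 p = -4 + 2 p^{2}$)
$n{\left(r \right)} = 4 + \sqrt{-6 + r}$ ($n{\left(r \right)} = 4 + \sqrt{r - 6} = 4 + \sqrt{-6 + r}$)
$P{\left(f \right)} = \frac{1}{102 + f}$
$\left(P{\left(n{\left(3 \right)} \right)} - 40541\right) \left(\left(A{\left(-85,-89 \right)} - 11478\right) + q{\left(99 \right)}\right) = \left(\frac{1}{102 + \left(4 + \sqrt{-6 + 3}\right)} - 40541\right) \left(\left(-6 - 11478\right) - \left(4 - 2 \cdot 99^{2}\right)\right) = \left(\frac{1}{102 + \left(4 + \sqrt{-3}\right)} - 40541\right) \left(\left(-6 - 11478\right) + \left(-4 + 2 \cdot 9801\right)\right) = \left(\frac{1}{102 + \left(4 + i \sqrt{3}\right)} - 40541\right) \left(-11484 + \left(-4 + 19602\right)\right) = \left(\frac{1}{106 + i \sqrt{3}} - 40541\right) \left(-11484 + 19598\right) = \left(-40541 + \frac{1}{106 + i \sqrt{3}}\right) 8114 = -328949674 + \frac{8114}{106 + i \sqrt{3}}$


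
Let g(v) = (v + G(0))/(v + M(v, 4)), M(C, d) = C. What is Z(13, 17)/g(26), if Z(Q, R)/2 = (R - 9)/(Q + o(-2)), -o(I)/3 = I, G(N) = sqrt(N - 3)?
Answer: 21632/12901 - 832*I*sqrt(3)/12901 ≈ 1.6768 - 0.1117*I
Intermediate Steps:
G(N) = sqrt(-3 + N)
o(I) = -3*I
g(v) = (v + I*sqrt(3))/(2*v) (g(v) = (v + sqrt(-3 + 0))/(v + v) = (v + sqrt(-3))/((2*v)) = (v + I*sqrt(3))*(1/(2*v)) = (v + I*sqrt(3))/(2*v))
Z(Q, R) = 2*(-9 + R)/(6 + Q) (Z(Q, R) = 2*((R - 9)/(Q - 3*(-2))) = 2*((-9 + R)/(Q + 6)) = 2*((-9 + R)/(6 + Q)) = 2*(-9 + R)/(6 + Q))
Z(13, 17)/g(26) = (2*(-9 + 17)/(6 + 13))/(((1/2)*(26 + I*sqrt(3))/26)) = (2*8/19)/(((1/2)*(1/26)*(26 + I*sqrt(3)))) = (2*(1/19)*8)/(1/2 + I*sqrt(3)/52) = 16/(19*(1/2 + I*sqrt(3)/52))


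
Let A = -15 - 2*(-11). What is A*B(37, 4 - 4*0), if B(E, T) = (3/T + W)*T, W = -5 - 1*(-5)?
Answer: 21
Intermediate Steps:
W = 0 (W = -5 + 5 = 0)
A = 7 (A = -15 + 22 = 7)
B(E, T) = 3 (B(E, T) = (3/T + 0)*T = (3/T)*T = 3)
A*B(37, 4 - 4*0) = 7*3 = 21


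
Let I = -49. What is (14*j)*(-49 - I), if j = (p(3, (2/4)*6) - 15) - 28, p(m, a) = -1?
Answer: 0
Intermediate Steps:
j = -44 (j = (-1 - 15) - 28 = -16 - 28 = -44)
(14*j)*(-49 - I) = (14*(-44))*(-49 - 1*(-49)) = -616*(-49 + 49) = -616*0 = 0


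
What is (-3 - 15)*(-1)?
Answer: 18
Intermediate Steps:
(-3 - 15)*(-1) = -18*(-1) = 18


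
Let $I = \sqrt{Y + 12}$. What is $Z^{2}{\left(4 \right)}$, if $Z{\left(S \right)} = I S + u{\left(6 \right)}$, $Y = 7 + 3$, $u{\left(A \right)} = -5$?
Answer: $377 - 40 \sqrt{22} \approx 189.38$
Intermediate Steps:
$Y = 10$
$I = \sqrt{22}$ ($I = \sqrt{10 + 12} = \sqrt{22} \approx 4.6904$)
$Z{\left(S \right)} = -5 + S \sqrt{22}$ ($Z{\left(S \right)} = \sqrt{22} S - 5 = S \sqrt{22} - 5 = -5 + S \sqrt{22}$)
$Z^{2}{\left(4 \right)} = \left(-5 + 4 \sqrt{22}\right)^{2}$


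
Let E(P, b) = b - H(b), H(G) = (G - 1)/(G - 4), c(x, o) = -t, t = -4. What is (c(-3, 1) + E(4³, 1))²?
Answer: 25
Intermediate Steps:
c(x, o) = 4 (c(x, o) = -1*(-4) = 4)
H(G) = (-1 + G)/(-4 + G)
E(P, b) = b - (-1 + b)/(-4 + b)
(c(-3, 1) + E(4³, 1))² = (4 + (1 - 1*1 + 1*(-4 + 1))/(-4 + 1))² = (4 + (1 - 1 + 1*(-3))/(-3))² = (4 - (1 - 1 - 3)/3)² = (4 - ⅓*(-3))² = (4 + 1)² = 5² = 25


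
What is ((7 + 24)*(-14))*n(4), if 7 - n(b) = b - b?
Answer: -3038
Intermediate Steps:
n(b) = 7 (n(b) = 7 - (b - b) = 7 - 1*0 = 7 + 0 = 7)
((7 + 24)*(-14))*n(4) = ((7 + 24)*(-14))*7 = (31*(-14))*7 = -434*7 = -3038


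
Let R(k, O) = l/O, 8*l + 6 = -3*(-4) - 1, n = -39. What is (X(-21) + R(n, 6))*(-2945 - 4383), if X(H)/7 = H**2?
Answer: -67866898/3 ≈ -2.2622e+7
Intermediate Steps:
l = 5/8 (l = -3/4 + (-3*(-4) - 1)/8 = -3/4 + (12 - 1)/8 = -3/4 + (1/8)*11 = -3/4 + 11/8 = 5/8 ≈ 0.62500)
R(k, O) = 5/(8*O)
X(H) = 7*H**2
(X(-21) + R(n, 6))*(-2945 - 4383) = (7*(-21)**2 + (5/8)/6)*(-2945 - 4383) = (7*441 + (5/8)*(1/6))*(-7328) = (3087 + 5/48)*(-7328) = (148181/48)*(-7328) = -67866898/3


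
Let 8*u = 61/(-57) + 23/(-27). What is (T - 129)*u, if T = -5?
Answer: 33031/1026 ≈ 32.194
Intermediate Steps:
u = -493/2052 (u = (61/(-57) + 23/(-27))/8 = (61*(-1/57) + 23*(-1/27))/8 = (-61/57 - 23/27)/8 = (⅛)*(-986/513) = -493/2052 ≈ -0.24025)
(T - 129)*u = (-5 - 129)*(-493/2052) = -134*(-493/2052) = 33031/1026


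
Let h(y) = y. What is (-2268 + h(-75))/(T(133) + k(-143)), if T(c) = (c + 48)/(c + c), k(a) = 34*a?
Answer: 207746/431037 ≈ 0.48197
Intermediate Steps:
T(c) = (48 + c)/(2*c) (T(c) = (48 + c)/((2*c)) = (48 + c)*(1/(2*c)) = (48 + c)/(2*c))
(-2268 + h(-75))/(T(133) + k(-143)) = (-2268 - 75)/((½)*(48 + 133)/133 + 34*(-143)) = -2343/((½)*(1/133)*181 - 4862) = -2343/(181/266 - 4862) = -2343/(-1293111/266) = -2343*(-266/1293111) = 207746/431037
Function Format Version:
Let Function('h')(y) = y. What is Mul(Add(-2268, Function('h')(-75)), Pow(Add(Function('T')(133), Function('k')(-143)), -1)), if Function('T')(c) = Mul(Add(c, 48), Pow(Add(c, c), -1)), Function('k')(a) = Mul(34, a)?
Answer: Rational(207746, 431037) ≈ 0.48197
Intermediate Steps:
Function('T')(c) = Mul(Rational(1, 2), Pow(c, -1), Add(48, c)) (Function('T')(c) = Mul(Add(48, c), Pow(Mul(2, c), -1)) = Mul(Add(48, c), Mul(Rational(1, 2), Pow(c, -1))) = Mul(Rational(1, 2), Pow(c, -1), Add(48, c)))
Mul(Add(-2268, Function('h')(-75)), Pow(Add(Function('T')(133), Function('k')(-143)), -1)) = Mul(Add(-2268, -75), Pow(Add(Mul(Rational(1, 2), Pow(133, -1), Add(48, 133)), Mul(34, -143)), -1)) = Mul(-2343, Pow(Add(Mul(Rational(1, 2), Rational(1, 133), 181), -4862), -1)) = Mul(-2343, Pow(Add(Rational(181, 266), -4862), -1)) = Mul(-2343, Pow(Rational(-1293111, 266), -1)) = Mul(-2343, Rational(-266, 1293111)) = Rational(207746, 431037)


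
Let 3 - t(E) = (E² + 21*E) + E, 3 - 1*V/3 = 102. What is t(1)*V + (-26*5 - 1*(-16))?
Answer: 5826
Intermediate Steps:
V = -297 (V = 9 - 3*102 = 9 - 306 = -297)
t(E) = 3 - E² - 22*E (t(E) = 3 - ((E² + 21*E) + E) = 3 - (E² + 22*E) = 3 + (-E² - 22*E) = 3 - E² - 22*E)
t(1)*V + (-26*5 - 1*(-16)) = (3 - 1*1² - 22*1)*(-297) + (-26*5 - 1*(-16)) = (3 - 1*1 - 22)*(-297) + (-130 + 16) = (3 - 1 - 22)*(-297) - 114 = -20*(-297) - 114 = 5940 - 114 = 5826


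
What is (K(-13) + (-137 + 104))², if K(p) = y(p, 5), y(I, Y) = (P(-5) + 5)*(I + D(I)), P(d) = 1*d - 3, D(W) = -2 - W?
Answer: 729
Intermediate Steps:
P(d) = -3 + d (P(d) = d - 3 = -3 + d)
y(I, Y) = 6 (y(I, Y) = ((-3 - 5) + 5)*(I + (-2 - I)) = (-8 + 5)*(-2) = -3*(-2) = 6)
K(p) = 6
(K(-13) + (-137 + 104))² = (6 + (-137 + 104))² = (6 - 33)² = (-27)² = 729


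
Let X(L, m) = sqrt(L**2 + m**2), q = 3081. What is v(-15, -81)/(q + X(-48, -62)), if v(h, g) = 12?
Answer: 36972/9486413 - 24*sqrt(1537)/9486413 ≈ 0.0037982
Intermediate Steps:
v(-15, -81)/(q + X(-48, -62)) = 12/(3081 + sqrt((-48)**2 + (-62)**2)) = 12/(3081 + sqrt(2304 + 3844)) = 12/(3081 + sqrt(6148)) = 12/(3081 + 2*sqrt(1537))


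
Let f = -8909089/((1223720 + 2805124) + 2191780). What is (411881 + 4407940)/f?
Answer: -29982294188304/8909089 ≈ -3.3654e+6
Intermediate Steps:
f = -8909089/6220624 (f = -8909089/(4028844 + 2191780) = -8909089/6220624 ≈ -1.4322)
(411881 + 4407940)/f = (411881 + 4407940)/(-8909089/6220624) = 4819821*(-6220624/8909089) = -29982294188304/8909089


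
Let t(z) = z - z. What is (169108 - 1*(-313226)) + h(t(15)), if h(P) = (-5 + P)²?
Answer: 482359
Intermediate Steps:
t(z) = 0
(169108 - 1*(-313226)) + h(t(15)) = (169108 - 1*(-313226)) + (-5 + 0)² = (169108 + 313226) + (-5)² = 482334 + 25 = 482359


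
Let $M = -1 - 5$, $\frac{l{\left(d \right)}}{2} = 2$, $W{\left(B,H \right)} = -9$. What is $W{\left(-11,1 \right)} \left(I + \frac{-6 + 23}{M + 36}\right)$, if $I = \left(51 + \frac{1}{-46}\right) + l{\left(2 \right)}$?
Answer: $- \frac{57489}{115} \approx -499.9$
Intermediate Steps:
$l{\left(d \right)} = 4$ ($l{\left(d \right)} = 2 \cdot 2 = 4$)
$M = -6$ ($M = -1 - 5 = -6$)
$I = \frac{2529}{46}$ ($I = \left(51 + \frac{1}{-46}\right) + 4 = \left(51 - \frac{1}{46}\right) + 4 = \frac{2345}{46} + 4 = \frac{2529}{46} \approx 54.978$)
$W{\left(-11,1 \right)} \left(I + \frac{-6 + 23}{M + 36}\right) = - 9 \left(\frac{2529}{46} + \frac{-6 + 23}{-6 + 36}\right) = - 9 \left(\frac{2529}{46} + \frac{17}{30}\right) = \left(-9\right) \frac{19163}{345} = - \frac{57489}{115}$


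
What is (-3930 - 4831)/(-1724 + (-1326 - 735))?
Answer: 8761/3785 ≈ 2.3147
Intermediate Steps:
(-3930 - 4831)/(-1724 + (-1326 - 735)) = -8761/(-1724 - 2061) = -8761/(-3785) = -8761*(-1/3785) = 8761/3785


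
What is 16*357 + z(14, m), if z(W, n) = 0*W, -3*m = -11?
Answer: 5712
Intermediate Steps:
m = 11/3 (m = -⅓*(-11) = 11/3 ≈ 3.6667)
z(W, n) = 0
16*357 + z(14, m) = 16*357 + 0 = 5712 + 0 = 5712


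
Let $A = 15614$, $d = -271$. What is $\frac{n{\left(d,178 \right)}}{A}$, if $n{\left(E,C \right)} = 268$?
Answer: $\frac{134}{7807} \approx 0.017164$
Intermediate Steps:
$\frac{n{\left(d,178 \right)}}{A} = \frac{268}{15614} = 268 \cdot \frac{1}{15614} = \frac{134}{7807}$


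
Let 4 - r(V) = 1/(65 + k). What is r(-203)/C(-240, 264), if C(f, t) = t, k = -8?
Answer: 227/15048 ≈ 0.015085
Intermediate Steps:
r(V) = 227/57 (r(V) = 4 - 1/(65 - 8) = 4 - 1/57 = 227/57)
r(-203)/C(-240, 264) = (227/57)/264 = (227/57)*(1/264) = 227/15048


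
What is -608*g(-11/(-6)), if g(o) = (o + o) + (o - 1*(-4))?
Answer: -5776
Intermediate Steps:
g(o) = 4 + 3*o (g(o) = 2*o + (o + 4) = 2*o + (4 + o) = 4 + 3*o)
-608*g(-11/(-6)) = -608*(4 + 3*(-11/(-6))) = -608*(4 + 3*(-11*(-⅙))) = -608*(4 + 3*(11/6)) = -608*(4 + 11/2) = -608*19/2 = -5776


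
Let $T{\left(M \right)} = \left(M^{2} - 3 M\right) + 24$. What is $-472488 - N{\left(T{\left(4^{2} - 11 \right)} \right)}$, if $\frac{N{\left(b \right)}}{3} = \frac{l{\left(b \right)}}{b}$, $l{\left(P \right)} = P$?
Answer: $-472491$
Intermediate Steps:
$T{\left(M \right)} = 24 + M^{2} - 3 M$
$N{\left(b \right)} = 3$ ($N{\left(b \right)} = 3 \frac{b}{b} = 3 \cdot 1 = 3$)
$-472488 - N{\left(T{\left(4^{2} - 11 \right)} \right)} = -472488 - 3 = -472491$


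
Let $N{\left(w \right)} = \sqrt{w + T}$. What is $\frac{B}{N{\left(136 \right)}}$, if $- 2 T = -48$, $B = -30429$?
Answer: $- \frac{30429 \sqrt{10}}{40} \approx -2405.6$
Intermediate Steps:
$T = 24$ ($T = \left(- \frac{1}{2}\right) \left(-48\right) = 24$)
$N{\left(w \right)} = \sqrt{24 + w}$ ($N{\left(w \right)} = \sqrt{w + 24} = \sqrt{24 + w}$)
$\frac{B}{N{\left(136 \right)}} = - \frac{30429}{\sqrt{24 + 136}} = - \frac{30429}{\sqrt{160}} = - \frac{30429}{4 \sqrt{10}} = - 30429 \frac{\sqrt{10}}{40} = - \frac{30429 \sqrt{10}}{40}$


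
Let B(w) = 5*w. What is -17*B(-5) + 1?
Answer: 426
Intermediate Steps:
-17*B(-5) + 1 = -85*(-5) + 1 = -17*(-25) + 1 = 425 + 1 = 426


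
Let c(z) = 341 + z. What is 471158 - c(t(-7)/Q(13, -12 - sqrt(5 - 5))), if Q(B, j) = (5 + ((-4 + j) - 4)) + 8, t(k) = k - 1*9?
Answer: 3295703/7 ≈ 4.7081e+5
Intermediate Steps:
t(k) = -9 + k (t(k) = k - 9 = -9 + k)
Q(B, j) = 5 + j (Q(B, j) = (5 + (-8 + j)) + 8 = (-3 + j) + 8 = 5 + j)
471158 - c(t(-7)/Q(13, -12 - sqrt(5 - 5))) = 471158 - (341 + (-9 - 7)/(5 + (-12 - sqrt(5 - 5)))) = 471158 - (341 - 16/(5 + (-12 - sqrt(0)))) = 471158 - (341 - 16/(5 + (-12 - 1*0))) = 471158 - (341 - 16/(5 + (-12 + 0))) = 471158 - (341 - 16/(5 - 12)) = 471158 - (341 - 16/(-7)) = 471158 - (341 - 16*(-1/7)) = 471158 - (341 + 16/7) = 471158 - 1*2403/7 = 471158 - 2403/7 = 3295703/7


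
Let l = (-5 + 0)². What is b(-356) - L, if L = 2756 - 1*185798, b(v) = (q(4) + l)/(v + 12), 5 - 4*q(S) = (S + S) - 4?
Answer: 251865691/1376 ≈ 1.8304e+5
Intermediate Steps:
q(S) = 9/4 - S/2 (q(S) = 5/4 - ((S + S) - 4)/4 = 5/4 - (2*S - 4)/4 = 5/4 - (-4 + 2*S)/4 = 5/4 + (1 - S/2) = 9/4 - S/2)
l = 25 (l = (-5)² = 25)
b(v) = 101/(4*(12 + v)) (b(v) = ((9/4 - ½*4) + 25)/(v + 12) = ((9/4 - 2) + 25)/(12 + v) = (¼ + 25)/(12 + v) = 101/(4*(12 + v)))
L = -183042 (L = 2756 - 185798 = -183042)
b(-356) - L = 101/(4*(12 - 356)) - 1*(-183042) = (101/4)/(-344) + 183042 = (101/4)*(-1/344) + 183042 = -101/1376 + 183042 = 251865691/1376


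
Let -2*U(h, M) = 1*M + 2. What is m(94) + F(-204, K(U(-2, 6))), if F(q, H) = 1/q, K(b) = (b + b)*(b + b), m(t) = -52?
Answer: -10609/204 ≈ -52.005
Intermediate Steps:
U(h, M) = -1 - M/2 (U(h, M) = -(1*M + 2)/2 = -(M + 2)/2 = -(2 + M)/2 = -1 - M/2)
K(b) = 4*b² (K(b) = (2*b)*(2*b) = 4*b²)
m(94) + F(-204, K(U(-2, 6))) = -52 + 1/(-204) = -52 - 1/204 = -10609/204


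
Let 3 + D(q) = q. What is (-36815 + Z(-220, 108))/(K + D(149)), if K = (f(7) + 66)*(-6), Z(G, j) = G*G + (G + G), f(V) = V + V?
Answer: -11145/334 ≈ -33.368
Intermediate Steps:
f(V) = 2*V
Z(G, j) = G² + 2*G
K = -480 (K = (2*7 + 66)*(-6) = (14 + 66)*(-6) = 80*(-6) = -480)
D(q) = -3 + q
(-36815 + Z(-220, 108))/(K + D(149)) = (-36815 - 220*(2 - 220))/(-480 + (-3 + 149)) = (-36815 - 220*(-218))/(-480 + 146) = (-36815 + 47960)/(-334) = 11145*(-1/334) = -11145/334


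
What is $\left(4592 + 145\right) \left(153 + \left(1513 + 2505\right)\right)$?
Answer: $19758027$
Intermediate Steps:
$\left(4592 + 145\right) \left(153 + \left(1513 + 2505\right)\right) = 4737 \left(153 + 4018\right) = 4737 \cdot 4171 = 19758027$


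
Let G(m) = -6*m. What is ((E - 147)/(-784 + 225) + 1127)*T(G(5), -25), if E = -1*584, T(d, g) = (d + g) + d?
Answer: -1246780/13 ≈ -95906.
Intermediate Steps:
T(d, g) = g + 2*d
E = -584
((E - 147)/(-784 + 225) + 1127)*T(G(5), -25) = ((-584 - 147)/(-784 + 225) + 1127)*(-25 + 2*(-6*5)) = (-731/(-559) + 1127)*(-25 + 2*(-30)) = (-731*(-1/559) + 1127)*(-25 - 60) = (17/13 + 1127)*(-85) = (14668/13)*(-85) = -1246780/13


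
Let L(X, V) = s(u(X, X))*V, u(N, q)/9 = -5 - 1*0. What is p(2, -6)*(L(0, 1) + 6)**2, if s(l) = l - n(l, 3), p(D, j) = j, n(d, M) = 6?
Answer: -12150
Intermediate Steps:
u(N, q) = -45 (u(N, q) = 9*(-5 - 1*0) = 9*(-5 + 0) = 9*(-5) = -45)
s(l) = -6 + l (s(l) = l - 1*6 = l - 6 = -6 + l)
L(X, V) = -51*V (L(X, V) = (-6 - 45)*V = -51*V)
p(2, -6)*(L(0, 1) + 6)**2 = -6*(-51*1 + 6)**2 = -6*(-51 + 6)**2 = -6*(-45)**2 = -6*2025 = -12150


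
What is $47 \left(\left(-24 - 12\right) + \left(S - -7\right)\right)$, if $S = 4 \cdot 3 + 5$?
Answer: $-564$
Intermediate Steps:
$S = 17$ ($S = 12 + 5 = 17$)
$47 \left(\left(-24 - 12\right) + \left(S - -7\right)\right) = 47 \left(\left(-24 - 12\right) + \left(17 - -7\right)\right) = 47 \left(\left(-24 - 12\right) + \left(17 + 7\right)\right) = 47 \left(-36 + 24\right) = 47 \left(-12\right) = -564$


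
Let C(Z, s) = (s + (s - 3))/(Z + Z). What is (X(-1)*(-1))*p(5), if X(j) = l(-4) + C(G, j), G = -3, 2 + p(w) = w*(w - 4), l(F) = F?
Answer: 19/2 ≈ 9.5000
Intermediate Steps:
p(w) = -2 + w*(-4 + w) (p(w) = -2 + w*(w - 4) = -2 + w*(-4 + w))
C(Z, s) = (-3 + 2*s)/(2*Z) (C(Z, s) = (s + (-3 + s))/((2*Z)) = (-3 + 2*s)*(1/(2*Z)) = (-3 + 2*s)/(2*Z))
X(j) = -7/2 - j/3 (X(j) = -4 + (-3/2 + j)/(-3) = -4 - (-3/2 + j)/3 = -4 + (½ - j/3) = -7/2 - j/3)
(X(-1)*(-1))*p(5) = ((-7/2 - ⅓*(-1))*(-1))*(-2 + 5² - 4*5) = ((-7/2 + ⅓)*(-1))*(-2 + 25 - 20) = -19/6*(-1)*3 = (19/6)*3 = 19/2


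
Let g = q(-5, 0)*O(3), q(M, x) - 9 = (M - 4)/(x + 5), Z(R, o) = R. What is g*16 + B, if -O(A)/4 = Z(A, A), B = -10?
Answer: -6962/5 ≈ -1392.4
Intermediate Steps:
O(A) = -4*A
q(M, x) = 9 + (-4 + M)/(5 + x) (q(M, x) = 9 + (M - 4)/(x + 5) = 9 + (-4 + M)/(5 + x))
g = -432/5 (g = ((41 - 5 + 9*0)/(5 + 0))*(-4*3) = ((41 - 5 + 0)/5)*(-12) = ((1/5)*36)*(-12) = (36/5)*(-12) = -432/5 ≈ -86.400)
g*16 + B = -432/5*16 - 10 = -6912/5 - 10 = -6962/5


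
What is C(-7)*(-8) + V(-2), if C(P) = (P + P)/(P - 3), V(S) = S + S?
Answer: -76/5 ≈ -15.200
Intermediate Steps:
V(S) = 2*S
C(P) = 2*P/(-3 + P) (C(P) = (2*P)/(-3 + P) = 2*P/(-3 + P))
C(-7)*(-8) + V(-2) = (2*(-7)/(-3 - 7))*(-8) + 2*(-2) = (2*(-7)/(-10))*(-8) - 4 = (2*(-7)*(-⅒))*(-8) - 4 = (7/5)*(-8) - 4 = -56/5 - 4 = -76/5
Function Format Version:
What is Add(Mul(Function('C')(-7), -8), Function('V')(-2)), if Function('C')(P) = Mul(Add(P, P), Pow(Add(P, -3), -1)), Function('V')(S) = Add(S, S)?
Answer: Rational(-76, 5) ≈ -15.200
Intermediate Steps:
Function('V')(S) = Mul(2, S)
Function('C')(P) = Mul(2, P, Pow(Add(-3, P), -1)) (Function('C')(P) = Mul(Mul(2, P), Pow(Add(-3, P), -1)) = Mul(2, P, Pow(Add(-3, P), -1)))
Add(Mul(Function('C')(-7), -8), Function('V')(-2)) = Add(Mul(Mul(2, -7, Pow(Add(-3, -7), -1)), -8), Mul(2, -2)) = Add(Mul(Mul(2, -7, Pow(-10, -1)), -8), -4) = Add(Mul(Mul(2, -7, Rational(-1, 10)), -8), -4) = Add(Mul(Rational(7, 5), -8), -4) = Add(Rational(-56, 5), -4) = Rational(-76, 5)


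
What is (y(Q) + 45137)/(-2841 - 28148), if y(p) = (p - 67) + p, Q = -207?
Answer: -44656/30989 ≈ -1.4410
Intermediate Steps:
y(p) = -67 + 2*p (y(p) = (-67 + p) + p = -67 + 2*p)
(y(Q) + 45137)/(-2841 - 28148) = ((-67 + 2*(-207)) + 45137)/(-2841 - 28148) = ((-67 - 414) + 45137)/(-30989) = (-481 + 45137)*(-1/30989) = 44656*(-1/30989) = -44656/30989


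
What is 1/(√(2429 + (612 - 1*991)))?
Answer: √82/410 ≈ 0.022086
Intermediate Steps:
1/(√(2429 + (612 - 1*991))) = 1/(√(2429 + (612 - 991))) = 1/(√(2429 - 379)) = 1/(√2050) = 1/(5*√82) = √82/410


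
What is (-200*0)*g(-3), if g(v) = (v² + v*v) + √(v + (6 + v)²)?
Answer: 0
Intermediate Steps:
g(v) = √(v + (6 + v)²) + 2*v² (g(v) = (v² + v²) + √(v + (6 + v)²) = 2*v² + √(v + (6 + v)²) = √(v + (6 + v)²) + 2*v²)
(-200*0)*g(-3) = (-200*0)*(√(-3 + (6 - 3)²) + 2*(-3)²) = (-20*0)*(√(-3 + 3²) + 2*9) = 0*(√(-3 + 9) + 18) = 0*(√6 + 18) = 0*(18 + √6) = 0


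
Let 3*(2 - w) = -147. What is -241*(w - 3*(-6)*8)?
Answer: -46995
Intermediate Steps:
w = 51 (w = 2 - 1/3*(-147) = 2 + 49 = 51)
-241*(w - 3*(-6)*8) = -241*(51 - 3*(-6)*8) = -241*(51 + 18*8) = -241*(51 + 144) = -241*195 = -46995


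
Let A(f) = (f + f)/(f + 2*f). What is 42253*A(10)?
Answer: 84506/3 ≈ 28169.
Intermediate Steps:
A(f) = ⅔ (A(f) = (2*f)/((3*f)) = (2*f)*(1/(3*f)) = ⅔)
42253*A(10) = 42253*(⅔) = 84506/3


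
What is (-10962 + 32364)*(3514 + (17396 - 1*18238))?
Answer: 57186144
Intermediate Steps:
(-10962 + 32364)*(3514 + (17396 - 1*18238)) = 21402*(3514 + (17396 - 18238)) = 21402*(3514 - 842) = 21402*2672 = 57186144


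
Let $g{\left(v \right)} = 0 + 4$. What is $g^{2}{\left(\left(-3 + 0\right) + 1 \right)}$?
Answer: $16$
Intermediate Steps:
$g{\left(v \right)} = 4$
$g^{2}{\left(\left(-3 + 0\right) + 1 \right)} = 4^{2} = 16$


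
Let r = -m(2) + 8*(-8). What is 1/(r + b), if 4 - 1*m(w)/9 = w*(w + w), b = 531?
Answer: 1/503 ≈ 0.0019881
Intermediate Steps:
m(w) = 36 - 18*w² (m(w) = 36 - 9*w*(w + w) = 36 - 9*w*2*w = 36 - 18*w²)
r = -28 (r = -(36 - 18*2²) + 8*(-8) = -(36 - 18*4) - 64 = -(36 - 72) - 64 = -1*(-36) - 64 = 36 - 64 = -28)
1/(r + b) = 1/(-28 + 531) = 1/503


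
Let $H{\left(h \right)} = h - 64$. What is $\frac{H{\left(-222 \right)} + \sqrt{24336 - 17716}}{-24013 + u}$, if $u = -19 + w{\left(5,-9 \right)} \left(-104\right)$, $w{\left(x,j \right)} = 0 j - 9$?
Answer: $\frac{143}{11548} - \frac{\sqrt{1655}}{11548} \approx 0.0088603$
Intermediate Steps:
$w{\left(x,j \right)} = -9$ ($w{\left(x,j \right)} = 0 - 9 = -9$)
$H{\left(h \right)} = -64 + h$
$u = 917$ ($u = -19 - -936 = -19 + 936 = 917$)
$\frac{H{\left(-222 \right)} + \sqrt{24336 - 17716}}{-24013 + u} = \frac{\left(-64 - 222\right) + \sqrt{24336 - 17716}}{-24013 + 917} = \frac{-286 + \sqrt{6620}}{-23096} = \left(-286 + 2 \sqrt{1655}\right) \left(- \frac{1}{23096}\right) = \frac{143}{11548} - \frac{\sqrt{1655}}{11548}$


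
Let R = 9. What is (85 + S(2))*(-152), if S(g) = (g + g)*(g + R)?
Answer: -19608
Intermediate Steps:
S(g) = 2*g*(9 + g) (S(g) = (g + g)*(g + 9) = (2*g)*(9 + g) = 2*g*(9 + g))
(85 + S(2))*(-152) = (85 + 2*2*(9 + 2))*(-152) = (85 + 2*2*11)*(-152) = (85 + 44)*(-152) = 129*(-152) = -19608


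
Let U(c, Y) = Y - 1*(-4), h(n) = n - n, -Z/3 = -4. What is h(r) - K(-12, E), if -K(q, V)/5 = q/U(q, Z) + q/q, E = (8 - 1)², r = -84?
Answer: 5/4 ≈ 1.2500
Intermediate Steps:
Z = 12 (Z = -3*(-4) = 12)
h(n) = 0
U(c, Y) = 4 + Y (U(c, Y) = Y + 4 = 4 + Y)
E = 49 (E = 7² = 49)
K(q, V) = -5 - 5*q/16 (K(q, V) = -5*(q/(4 + 12) + q/q) = -5*(q/16 + 1) = -5*(1 + q/16) = -5 - 5*q/16)
h(r) - K(-12, E) = 0 - (-5 - 5/16*(-12)) = 0 - (-5 + 15/4) = 0 - 1*(-5/4) = 0 + 5/4 = 5/4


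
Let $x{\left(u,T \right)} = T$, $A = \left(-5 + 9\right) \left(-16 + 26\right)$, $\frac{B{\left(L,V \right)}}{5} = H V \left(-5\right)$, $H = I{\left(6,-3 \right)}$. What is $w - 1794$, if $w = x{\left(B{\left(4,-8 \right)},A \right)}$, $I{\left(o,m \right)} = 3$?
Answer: $-1754$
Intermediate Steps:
$H = 3$
$B{\left(L,V \right)} = - 75 V$ ($B{\left(L,V \right)} = 5 \cdot 3 V \left(-5\right) = 5 \left(- 15 V\right) = - 75 V$)
$A = 40$ ($A = 4 \cdot 10 = 40$)
$w = 40$
$w - 1794 = 40 - 1794 = -1754$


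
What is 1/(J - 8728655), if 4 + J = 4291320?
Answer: -1/4437339 ≈ -2.2536e-7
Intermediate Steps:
J = 4291316 (J = -4 + 4291320 = 4291316)
1/(J - 8728655) = 1/(4291316 - 8728655) = 1/(-4437339) = -1/4437339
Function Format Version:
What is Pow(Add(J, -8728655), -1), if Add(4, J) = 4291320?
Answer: Rational(-1, 4437339) ≈ -2.2536e-7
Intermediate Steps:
J = 4291316 (J = Add(-4, 4291320) = 4291316)
Pow(Add(J, -8728655), -1) = Pow(Add(4291316, -8728655), -1) = Pow(-4437339, -1) = Rational(-1, 4437339)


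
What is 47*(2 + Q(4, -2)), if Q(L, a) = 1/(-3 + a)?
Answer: 423/5 ≈ 84.600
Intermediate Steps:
47*(2 + Q(4, -2)) = 47*(2 + 1/(-3 - 2)) = 47*(2 + 1/(-5)) = 47*(2 - ⅕) = 47*(9/5) = 423/5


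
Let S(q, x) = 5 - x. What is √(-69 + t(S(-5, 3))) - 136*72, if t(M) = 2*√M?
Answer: -9792 + I*√(69 - 2*√2) ≈ -9792.0 + 8.1346*I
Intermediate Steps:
√(-69 + t(S(-5, 3))) - 136*72 = √(-69 + 2*√(5 - 1*3)) - 136*72 = √(-69 + 2*√(5 - 3)) - 9792 = √(-69 + 2*√2) - 9792 = -9792 + √(-69 + 2*√2)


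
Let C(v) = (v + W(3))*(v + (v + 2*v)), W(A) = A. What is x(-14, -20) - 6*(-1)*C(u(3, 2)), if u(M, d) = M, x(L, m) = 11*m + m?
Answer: 192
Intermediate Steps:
x(L, m) = 12*m
C(v) = 4*v*(3 + v) (C(v) = (v + 3)*(v + (v + 2*v)) = (3 + v)*(v + 3*v) = (3 + v)*(4*v) = 4*v*(3 + v))
x(-14, -20) - 6*(-1)*C(u(3, 2)) = 12*(-20) - 6*(-1)*4*3*(3 + 3) = -240 - (-6)*4*3*6 = -240 - (-6)*72 = -240 - 1*(-432) = -240 + 432 = 192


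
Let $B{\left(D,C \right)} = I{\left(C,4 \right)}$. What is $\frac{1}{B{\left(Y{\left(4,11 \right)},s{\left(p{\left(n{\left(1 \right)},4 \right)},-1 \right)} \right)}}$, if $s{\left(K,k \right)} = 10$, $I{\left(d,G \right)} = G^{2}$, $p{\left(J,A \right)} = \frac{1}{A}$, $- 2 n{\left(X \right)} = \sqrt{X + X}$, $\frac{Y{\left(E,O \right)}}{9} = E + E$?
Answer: $\frac{1}{16} \approx 0.0625$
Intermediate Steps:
$Y{\left(E,O \right)} = 18 E$ ($Y{\left(E,O \right)} = 9 \left(E + E\right) = 9 \cdot 2 E = 18 E$)
$n{\left(X \right)} = - \frac{\sqrt{2} \sqrt{X}}{2}$ ($n{\left(X \right)} = - \frac{\sqrt{X + X}}{2} = - \frac{\sqrt{2 X}}{2} = - \frac{\sqrt{2} \sqrt{X}}{2}$)
$B{\left(D,C \right)} = 16$ ($B{\left(D,C \right)} = 4^{2} = 16$)
$\frac{1}{B{\left(Y{\left(4,11 \right)},s{\left(p{\left(n{\left(1 \right)},4 \right)},-1 \right)} \right)}} = \frac{1}{16}$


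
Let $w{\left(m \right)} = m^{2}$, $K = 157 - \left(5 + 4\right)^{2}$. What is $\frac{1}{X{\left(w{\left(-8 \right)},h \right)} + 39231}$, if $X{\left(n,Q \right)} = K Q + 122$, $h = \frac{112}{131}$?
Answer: $\frac{131}{5163755} \approx 2.5369 \cdot 10^{-5}$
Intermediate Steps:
$h = \frac{112}{131}$ ($h = 112 \cdot \frac{1}{131} = \frac{112}{131} \approx 0.85496$)
$K = 76$ ($K = 157 - 9^{2} = 157 - 81 = 76$)
$X{\left(n,Q \right)} = 122 + 76 Q$ ($X{\left(n,Q \right)} = 76 Q + 122 = 122 + 76 Q$)
$\frac{1}{X{\left(w{\left(-8 \right)},h \right)} + 39231} = \frac{1}{\left(122 + 76 \cdot \frac{112}{131}\right) + 39231} = \frac{1}{\left(122 + \frac{8512}{131}\right) + 39231} = \frac{1}{\frac{24494}{131} + 39231} = \frac{1}{\frac{5163755}{131}} = \frac{131}{5163755}$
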